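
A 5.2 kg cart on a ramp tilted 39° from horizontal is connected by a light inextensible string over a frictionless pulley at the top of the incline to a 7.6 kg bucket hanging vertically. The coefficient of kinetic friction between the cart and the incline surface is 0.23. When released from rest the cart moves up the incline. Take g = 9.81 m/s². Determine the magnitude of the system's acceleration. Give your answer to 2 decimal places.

For the cart on the incline: the weight component along the slope is m₁g sin 39° = 5.2 × 9.81 × 0.6293 = 32.102 N and the normal force is N = m₁g cos 39° = 39.644 N.
Kinetic friction opposes the cart's motion up the incline: f = μN = 0.23 × 39.644 = 9.118 N acting down the slope.
Newton's second law for the cart (up-slope positive): T − 32.102 − 9.118 = 5.2 a. For the hanging bucket (downward positive): 7.6 × 9.81 − T = 7.6 a.
Adding the two equations eliminates T: 33.336 = 12.8 a, so a = 2.6044 m/s².

2.60 m/s²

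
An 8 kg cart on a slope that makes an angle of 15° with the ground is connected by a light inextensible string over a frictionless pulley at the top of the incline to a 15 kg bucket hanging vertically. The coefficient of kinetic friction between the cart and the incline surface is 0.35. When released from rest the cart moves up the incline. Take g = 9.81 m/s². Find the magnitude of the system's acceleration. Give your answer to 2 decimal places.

For the cart on the incline: the weight component along the slope is m₁g sin 15° = 8 × 9.81 × 0.2588 = 20.311 N and the normal force is N = m₁g cos 15° = 75.806 N.
Kinetic friction opposes the cart's motion up the incline: f = μN = 0.35 × 75.806 = 26.532 N acting down the slope.
Newton's second law for the cart (up-slope positive): T − 20.311 − 26.532 = 8 a. For the hanging bucket (downward positive): 15 × 9.81 − T = 15 a.
Adding the two equations eliminates T: 100.307 = 23 a, so a = 4.3612 m/s².

4.36 m/s²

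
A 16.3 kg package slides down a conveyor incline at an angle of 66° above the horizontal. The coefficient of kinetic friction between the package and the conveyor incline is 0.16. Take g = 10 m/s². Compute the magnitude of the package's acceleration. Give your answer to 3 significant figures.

Resolving the weight along the incline: the component pulling the package down the slope is mg sin 66° = 16.3 × 10 × 0.9135 = 148.900 N, and the normal force is N = mg cos 66° = 16.3 × 10 × 0.4067 = 66.292 N.
Kinetic friction acts up the slope with magnitude f = μN = 0.16 × 66.292 = 10.607 N.
Net force along the incline is 148.900 − 10.607 = 138.293 N, so a = 138.293 / 16.3 = 8.4842 m/s².

8.48 m/s²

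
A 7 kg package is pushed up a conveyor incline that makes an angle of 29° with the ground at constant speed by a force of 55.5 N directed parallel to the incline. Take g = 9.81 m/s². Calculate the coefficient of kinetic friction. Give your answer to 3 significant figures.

0.370

At constant speed ΣF = 0 along the incline. The applied 55.5 N acts up the slope; the weight component mg sin 29° = 33.292 N and kinetic friction μN both act down the slope.
So 55.5 = 33.292 + μ × 60.060, giving μ = (55.5 − 33.292) / 60.060 = 0.3698.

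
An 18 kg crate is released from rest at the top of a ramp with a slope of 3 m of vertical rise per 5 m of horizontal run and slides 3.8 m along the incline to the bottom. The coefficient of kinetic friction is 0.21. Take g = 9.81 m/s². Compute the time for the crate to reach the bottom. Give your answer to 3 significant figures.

The weight component along the incline is mg sin 30.96° = 90.850 N and the normal force is N = mg cos 30.96° = 151.416 N.
Friction up the slope is f = μN = 0.21 × 151.416 = 31.797 N, so the net downslope force is 90.850 − 31.797 = 59.053 N and a = 59.053 / 18 = 3.2807 m/s².
Starting from rest, L = ½at², so t = √(2L/a) = √(2 × 3.8 / 3.2807) = 1.5220 s.

1.52 s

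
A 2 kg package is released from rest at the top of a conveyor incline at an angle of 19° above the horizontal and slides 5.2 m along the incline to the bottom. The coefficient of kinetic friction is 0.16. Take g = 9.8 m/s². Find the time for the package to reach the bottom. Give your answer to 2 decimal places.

2.47 s

The weight component along the incline is mg sin 19° = 6.381 N and the normal force is N = mg cos 19° = 18.532 N.
Friction up the slope is f = μN = 0.16 × 18.532 = 2.965 N, so the net downslope force is 6.381 − 2.965 = 3.416 N and a = 3.416 / 2 = 1.7080 m/s².
Starting from rest, L = ½at², so t = √(2L/a) = √(2 × 5.2 / 1.7080) = 2.4676 s.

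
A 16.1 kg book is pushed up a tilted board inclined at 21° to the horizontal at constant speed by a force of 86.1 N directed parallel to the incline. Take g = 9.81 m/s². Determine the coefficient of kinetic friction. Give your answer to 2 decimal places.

0.20

At constant speed ΣF = 0 along the incline. The applied 86.1 N acts up the slope; the weight component mg sin 21° = 56.601 N and kinetic friction μN both act down the slope.
So 86.1 = 56.601 + μ × 147.451, giving μ = (86.1 − 56.601) / 147.451 = 0.2001.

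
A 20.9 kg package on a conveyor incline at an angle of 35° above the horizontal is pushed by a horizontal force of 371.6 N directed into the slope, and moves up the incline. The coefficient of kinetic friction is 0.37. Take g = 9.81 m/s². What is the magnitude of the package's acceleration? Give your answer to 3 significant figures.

The horizontal push has components F cos 35° = 371.6 × 0.8192 = 304.415 N up the incline and F sin 35° = 371.6 × 0.5736 = 213.150 N pressing into the surface.
The normal force is therefore N = mg cos 35° + F sin 35° = 167.960 + 213.150 = 381.110 N, and kinetic friction down the slope is μN = 0.37 × 381.110 = 141.011 N.
Along the incline: F cos 35° − mg sin 35° − μN = ma, so 304.415 − 117.605 − 141.011 = 20.9 a, giving a = 2.1913 m/s².

2.19 m/s²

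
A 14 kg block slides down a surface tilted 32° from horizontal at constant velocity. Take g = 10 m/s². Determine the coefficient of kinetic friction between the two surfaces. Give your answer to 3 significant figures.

0.625

At constant velocity the net force along the incline is zero: mg sin 32° = μ mg cos 32°.
So μ = tan 32° = 0.5299 / 0.8480 = 0.6249.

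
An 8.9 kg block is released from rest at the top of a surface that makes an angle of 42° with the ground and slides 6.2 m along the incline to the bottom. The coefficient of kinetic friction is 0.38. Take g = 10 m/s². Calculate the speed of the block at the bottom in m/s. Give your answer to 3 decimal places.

The weight component along the incline is mg sin 42° = 59.553 N and the normal force is N = mg cos 42° = 66.140 N.
Friction up the slope is f = μN = 0.38 × 66.140 = 25.133 N, so the net downslope force is 59.553 − 25.133 = 34.420 N and a = 34.420 / 8.9 = 3.8674 m/s².
Starting from rest over a distance of 6.2 m, v² = 2aL = 2 × 3.8674 × 6.2 = 47.9558, so v = 6.9250 m/s.

6.925 m/s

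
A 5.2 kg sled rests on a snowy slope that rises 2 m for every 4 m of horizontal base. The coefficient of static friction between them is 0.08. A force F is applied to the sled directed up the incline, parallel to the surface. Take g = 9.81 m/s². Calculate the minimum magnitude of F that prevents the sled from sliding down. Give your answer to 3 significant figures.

The normal force is N = mg cos 26.57° = 45.627 N. With F at its minimum the sled is on the verge of sliding down, so static friction is at its maximum μ_s N = 0.08 × 45.627 = 3.650 N and acts up the slope.
Equilibrium along the incline: F + μ_s N = mg sin 26.57°, so F = 22.813 − 3.650 = 19.163 N.

19.2 N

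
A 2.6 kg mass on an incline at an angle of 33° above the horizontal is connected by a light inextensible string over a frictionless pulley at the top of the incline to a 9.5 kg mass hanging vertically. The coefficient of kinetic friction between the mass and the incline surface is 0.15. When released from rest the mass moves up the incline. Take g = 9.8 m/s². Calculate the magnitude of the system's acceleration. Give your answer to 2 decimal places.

6.28 m/s²

For the mass on the incline: the weight component along the slope is m₁g sin 33° = 2.6 × 9.8 × 0.5446 = 13.876 N and the normal force is N = m₁g cos 33° = 21.369 N.
Kinetic friction opposes the mass's motion up the incline: f = μN = 0.15 × 21.369 = 3.205 N acting down the slope.
Newton's second law for the mass (up-slope positive): T − 13.876 − 3.205 = 2.6 a. For the hanging mass (downward positive): 9.5 × 9.8 − T = 9.5 a.
Adding the two equations eliminates T: 76.019 = 12.1 a, so a = 6.2826 m/s².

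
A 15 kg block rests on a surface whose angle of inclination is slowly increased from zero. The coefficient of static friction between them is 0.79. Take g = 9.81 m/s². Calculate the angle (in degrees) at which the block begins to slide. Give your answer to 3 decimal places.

38.309°

At the threshold of sliding, static friction is at its maximum μ_s N and exactly balances the weight component along the incline: mg sin θ = μ_s mg cos θ.
Hence tan θ = μ_s = 0.79, so θ = arctan(0.79) = 38.3087°.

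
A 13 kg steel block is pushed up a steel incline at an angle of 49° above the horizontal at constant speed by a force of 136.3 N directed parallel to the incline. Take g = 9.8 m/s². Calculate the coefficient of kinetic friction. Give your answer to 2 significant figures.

At constant speed ΣF = 0 along the incline. The applied 136.3 N acts up the slope; the weight component mg sin 49° = 96.150 N and kinetic friction μN both act down the slope.
So 136.3 = 96.150 + μ × 83.582, giving μ = (136.3 − 96.150) / 83.582 = 0.4804.

0.48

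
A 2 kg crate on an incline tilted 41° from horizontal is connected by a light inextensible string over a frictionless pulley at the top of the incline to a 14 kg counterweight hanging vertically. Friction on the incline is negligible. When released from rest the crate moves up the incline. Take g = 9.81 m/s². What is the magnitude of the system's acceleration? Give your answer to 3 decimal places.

7.779 m/s²

For the crate on the incline: the weight component along the slope is m₁g sin 41° = 2 × 9.81 × 0.6561 = 12.873 N and the normal force is N = m₁g cos 41° = 14.807 N.
Newton's second law for the crate (up-slope positive): T − 12.873 = 2 a. For the hanging counterweight (downward positive): 14 × 9.81 − T = 14 a.
Adding the two equations eliminates T: 124.467 = 16 a, so a = 7.7792 m/s².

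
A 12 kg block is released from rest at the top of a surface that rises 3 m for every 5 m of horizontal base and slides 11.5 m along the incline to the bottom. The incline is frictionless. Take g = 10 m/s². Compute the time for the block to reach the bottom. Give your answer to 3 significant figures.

2.11 s

The weight component along the incline is mg sin 30.96° = 61.739 N and the normal force is N = mg cos 30.96° = 102.899 N.
With no friction, a = g sin 30.96° = 5.1450 m/s².
Starting from rest, L = ½at², so t = √(2L/a) = √(2 × 11.5 / 5.1450) = 2.1143 s.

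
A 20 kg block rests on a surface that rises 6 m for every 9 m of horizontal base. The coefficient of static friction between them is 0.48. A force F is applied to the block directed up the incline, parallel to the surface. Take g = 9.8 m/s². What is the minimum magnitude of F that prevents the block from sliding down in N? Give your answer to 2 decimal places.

30.44 N

The normal force is N = mg cos 33.69° = 163.082 N. With F at its minimum the block is on the verge of sliding down, so static friction is at its maximum μ_s N = 0.48 × 163.082 = 78.279 N and acts up the slope.
Equilibrium along the incline: F + μ_s N = mg sin 33.69°, so F = 108.721 − 78.279 = 30.442 N.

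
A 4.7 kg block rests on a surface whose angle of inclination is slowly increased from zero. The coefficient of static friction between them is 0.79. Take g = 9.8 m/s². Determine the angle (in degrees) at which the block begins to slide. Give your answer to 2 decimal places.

38.31°

At the threshold of sliding, static friction is at its maximum μ_s N and exactly balances the weight component along the incline: mg sin θ = μ_s mg cos θ.
Hence tan θ = μ_s = 0.79, so θ = arctan(0.79) = 38.3087°.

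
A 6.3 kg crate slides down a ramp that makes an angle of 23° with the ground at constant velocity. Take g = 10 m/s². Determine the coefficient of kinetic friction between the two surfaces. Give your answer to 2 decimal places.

0.42

At constant velocity the net force along the incline is zero: mg sin 23° = μ mg cos 23°.
So μ = tan 23° = 0.3907 / 0.9205 = 0.4244.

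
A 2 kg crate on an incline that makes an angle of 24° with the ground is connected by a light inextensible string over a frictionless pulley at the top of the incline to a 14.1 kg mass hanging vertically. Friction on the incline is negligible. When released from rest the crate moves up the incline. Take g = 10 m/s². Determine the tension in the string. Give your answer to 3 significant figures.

24.6 N

For the crate on the incline: the weight component along the slope is m₁g sin 24° = 2 × 10 × 0.4067 = 8.134 N and the normal force is N = m₁g cos 24° = 18.271 N.
Newton's second law for the crate (up-slope positive): T − 8.134 = 2 a. For the hanging mass (downward positive): 14.1 × 10 − T = 14.1 a.
Adding the two equations eliminates T: 132.866 = 16.1 a, so a = 8.2525 m/s².
Then from the hanging mass's equation, T = 14.1 × (10 − 8.2525) = 24.640 N.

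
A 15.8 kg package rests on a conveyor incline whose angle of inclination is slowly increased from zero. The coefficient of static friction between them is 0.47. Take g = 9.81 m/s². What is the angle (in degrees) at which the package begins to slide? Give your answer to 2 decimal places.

25.17°

At the threshold of sliding, static friction is at its maximum μ_s N and exactly balances the weight component along the incline: mg sin θ = μ_s mg cos θ.
Hence tan θ = μ_s = 0.47, so θ = arctan(0.47) = 25.1735°.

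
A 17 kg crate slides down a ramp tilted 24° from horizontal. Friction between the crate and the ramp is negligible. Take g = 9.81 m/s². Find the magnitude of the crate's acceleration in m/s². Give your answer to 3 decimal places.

Resolving the weight along the incline: the component pulling the crate down the slope is mg sin 24° = 17 × 9.81 × 0.4067 = 67.825 N, and the normal force is N = mg cos 24° = 17 × 9.81 × 0.9135 = 152.344 N.
With no friction the net force along the incline is 67.825 N, so a = g sin 24° = 67.825 / 17 = 3.9897 m/s².

3.990 m/s²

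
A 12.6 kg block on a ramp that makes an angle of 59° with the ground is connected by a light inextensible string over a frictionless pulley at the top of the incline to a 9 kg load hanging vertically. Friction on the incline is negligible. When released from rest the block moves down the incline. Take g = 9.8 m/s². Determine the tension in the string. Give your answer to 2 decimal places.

For the block on the incline: the weight component along the slope is m₁g sin 59° = 12.6 × 9.8 × 0.8572 = 105.847 N and the normal force is N = m₁g cos 59° = 63.597 N.
Newton's second law for the block (down-slope positive): 105.847 − T = 12.6 a. For the hanging load (upward positive): T − 9 × 9.8 = 9 a.
Adding the two equations eliminates T: 17.647 = 21.6 a, so a = 0.8170 m/s².
Then from the hanging load's equation, T = 9 × (9.8 + 0.8170) = 95.553 N.

95.55 N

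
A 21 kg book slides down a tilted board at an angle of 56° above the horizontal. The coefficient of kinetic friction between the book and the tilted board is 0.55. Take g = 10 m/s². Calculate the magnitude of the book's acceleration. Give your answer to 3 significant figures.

5.21 m/s²

Resolving the weight along the incline: the component pulling the book down the slope is mg sin 56° = 21 × 10 × 0.8290 = 174.090 N, and the normal force is N = mg cos 56° = 21 × 10 × 0.5592 = 117.432 N.
Kinetic friction acts up the slope with magnitude f = μN = 0.55 × 117.432 = 64.588 N.
Net force along the incline is 174.090 − 64.588 = 109.502 N, so a = 109.502 / 21 = 5.2144 m/s².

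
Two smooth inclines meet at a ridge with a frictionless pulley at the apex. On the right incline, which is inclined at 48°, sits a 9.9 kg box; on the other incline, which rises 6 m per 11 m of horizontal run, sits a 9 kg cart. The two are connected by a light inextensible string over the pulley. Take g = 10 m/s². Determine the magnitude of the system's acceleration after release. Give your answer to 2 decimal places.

Resolve each weight along its own incline: the 9.9 kg mass has component 9.9 × 10 × sin 48° = 73.571 N down its slope, and the 9 kg mass has 9 × 10 × sin 28.61° = 43.097 N down its slope.
The 9.9 kg side's 73.571 N exceeds the other side's 43.097 N, so that mass slides down and the 9 kg mass slides up. Taking that direction as positive, Newton's second law for the whole system gives 73.571 − 43.097 = (9.9 + 9) a, so a = 30.474 / 18.9 = 1.6124 m/s².

1.61 m/s²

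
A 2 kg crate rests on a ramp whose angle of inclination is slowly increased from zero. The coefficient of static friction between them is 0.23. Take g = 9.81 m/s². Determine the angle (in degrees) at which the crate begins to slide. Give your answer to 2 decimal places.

12.95°

At the threshold of sliding, static friction is at its maximum μ_s N and exactly balances the weight component along the incline: mg sin θ = μ_s mg cos θ.
Hence tan θ = μ_s = 0.23, so θ = arctan(0.23) = 12.9528°.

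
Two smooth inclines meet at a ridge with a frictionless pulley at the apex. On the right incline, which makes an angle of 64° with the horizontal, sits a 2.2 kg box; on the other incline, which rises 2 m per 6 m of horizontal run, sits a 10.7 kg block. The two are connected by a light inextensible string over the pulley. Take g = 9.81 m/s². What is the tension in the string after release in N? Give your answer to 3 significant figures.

Resolve each weight along its own incline: the 2.2 kg mass has component 2.2 × 9.81 × sin 64° = 19.398 N down its slope, and the 10.7 kg mass has 10.7 × 9.81 × sin 18.43° = 33.193 N down its slope.
The 10.7 kg side's 33.193 N exceeds the other side's 19.398 N, so that mass slides down and the 2.2 kg mass slides up. Taking that direction as positive, Newton's second law for the whole system gives 33.193 − 19.398 = (2.2 + 10.7) a, so a = 13.795 / 12.9 = 1.0694 m/s².
For the 2.2 kg mass (up-slope positive): T − 19.398 = 2.2 × 1.0694, so T = 21.751 N.

21.8 N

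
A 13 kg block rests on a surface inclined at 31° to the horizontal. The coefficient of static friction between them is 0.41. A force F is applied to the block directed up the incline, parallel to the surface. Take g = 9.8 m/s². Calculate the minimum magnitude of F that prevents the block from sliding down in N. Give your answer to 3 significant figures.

The normal force is N = mg cos 31° = 109.203 N. With F at its minimum the block is on the verge of sliding down, so static friction is at its maximum μ_s N = 0.41 × 109.203 = 44.773 N and acts up the slope.
Equilibrium along the incline: F + μ_s N = mg sin 31°, so F = 65.616 − 44.773 = 20.843 N.

20.8 N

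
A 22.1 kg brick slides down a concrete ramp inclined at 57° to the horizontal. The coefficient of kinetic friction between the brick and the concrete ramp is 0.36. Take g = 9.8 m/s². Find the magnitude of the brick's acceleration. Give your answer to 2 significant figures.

6.3 m/s²

Resolving the weight along the incline: the component pulling the brick down the slope is mg sin 57° = 22.1 × 9.8 × 0.8387 = 181.646 N, and the normal force is N = mg cos 57° = 22.1 × 9.8 × 0.5446 = 117.949 N.
Kinetic friction acts up the slope with magnitude f = μN = 0.36 × 117.949 = 42.462 N.
Net force along the incline is 181.646 − 42.462 = 139.184 N, so a = 139.184 / 22.1 = 6.2979 m/s².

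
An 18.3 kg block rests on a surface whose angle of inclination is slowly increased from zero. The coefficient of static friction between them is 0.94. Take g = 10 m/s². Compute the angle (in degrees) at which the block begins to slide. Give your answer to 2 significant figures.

At the threshold of sliding, static friction is at its maximum μ_s N and exactly balances the weight component along the incline: mg sin θ = μ_s mg cos θ.
Hence tan θ = μ_s = 0.94, so θ = arctan(0.94) = 43.2285°.

43°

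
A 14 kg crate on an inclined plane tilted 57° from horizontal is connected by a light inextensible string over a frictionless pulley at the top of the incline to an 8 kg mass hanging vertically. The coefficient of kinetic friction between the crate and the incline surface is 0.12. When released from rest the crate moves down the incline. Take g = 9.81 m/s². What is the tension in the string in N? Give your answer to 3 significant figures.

For the crate on the incline: the weight component along the slope is m₁g sin 57° = 14 × 9.81 × 0.8387 = 115.187 N and the normal force is N = m₁g cos 57° = 74.801 N.
Kinetic friction opposes the crate's motion down the incline: f = μN = 0.12 × 74.801 = 8.976 N acting up the slope.
Newton's second law for the crate (down-slope positive): 115.187 − 8.976 − T = 14 a. For the hanging mass (upward positive): T − 8 × 9.81 = 8 a.
Adding the two equations eliminates T: 27.731 = 22 a, so a = 1.2605 m/s².
Then from the hanging mass's equation, T = 8 × (9.81 + 1.2605) = 88.564 N.

88.6 N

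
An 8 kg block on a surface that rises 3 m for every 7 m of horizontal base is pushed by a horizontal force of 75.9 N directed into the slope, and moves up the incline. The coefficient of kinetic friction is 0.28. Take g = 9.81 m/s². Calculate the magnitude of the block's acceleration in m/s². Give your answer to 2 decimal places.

The horizontal push has components F cos 23.20° = 75.9 × 0.9191 = 69.760 N up the incline and F sin 23.20° = 75.9 × 0.3939 = 29.897 N pressing into the surface.
The normal force is therefore N = mg cos 23.20° + F sin 23.20° = 72.131 + 29.897 = 102.028 N, and kinetic friction down the slope is μN = 0.28 × 102.028 = 28.568 N.
Along the incline: F cos 23.20° − mg sin 23.20° − μN = ma, so 69.760 − 30.913 − 28.568 = 8 a, giving a = 1.2849 m/s².

1.28 m/s²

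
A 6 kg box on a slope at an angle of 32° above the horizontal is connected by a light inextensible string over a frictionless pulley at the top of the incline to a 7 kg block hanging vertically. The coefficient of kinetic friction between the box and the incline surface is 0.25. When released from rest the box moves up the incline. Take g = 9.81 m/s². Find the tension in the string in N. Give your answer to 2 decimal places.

For the box on the incline: the weight component along the slope is m₁g sin 32° = 6 × 9.81 × 0.5299 = 31.190 N and the normal force is N = m₁g cos 32° = 49.916 N.
Kinetic friction opposes the box's motion up the incline: f = μN = 0.25 × 49.916 = 12.479 N acting down the slope.
Newton's second law for the box (up-slope positive): T − 31.190 − 12.479 = 6 a. For the hanging block (downward positive): 7 × 9.81 − T = 7 a.
Adding the two equations eliminates T: 25.001 = 13 a, so a = 1.9232 m/s².
Then from the hanging block's equation, T = 7 × (9.81 − 1.9232) = 55.208 N.

55.21 N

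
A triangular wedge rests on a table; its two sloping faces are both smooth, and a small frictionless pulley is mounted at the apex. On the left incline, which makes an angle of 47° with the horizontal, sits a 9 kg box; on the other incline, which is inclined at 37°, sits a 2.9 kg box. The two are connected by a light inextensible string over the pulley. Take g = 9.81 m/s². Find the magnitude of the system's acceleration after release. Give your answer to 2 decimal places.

Resolve each weight along its own incline: the 9 kg mass has component 9 × 9.81 × sin 47° = 64.571 N down its slope, and the 2.9 kg mass has 2.9 × 9.81 × sin 37° = 17.121 N down its slope.
The 9 kg side's 64.571 N exceeds the other side's 17.121 N, so that mass slides down and the 2.9 kg mass slides up. Taking that direction as positive, Newton's second law for the whole system gives 64.571 − 17.121 = (9 + 2.9) a, so a = 47.450 / 11.9 = 3.9874 m/s².

3.99 m/s²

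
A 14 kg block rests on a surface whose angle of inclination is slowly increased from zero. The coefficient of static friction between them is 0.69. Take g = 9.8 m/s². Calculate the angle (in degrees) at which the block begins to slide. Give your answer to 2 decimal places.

At the threshold of sliding, static friction is at its maximum μ_s N and exactly balances the weight component along the incline: mg sin θ = μ_s mg cos θ.
Hence tan θ = μ_s = 0.69, so θ = arctan(0.69) = 34.6057°.

34.61°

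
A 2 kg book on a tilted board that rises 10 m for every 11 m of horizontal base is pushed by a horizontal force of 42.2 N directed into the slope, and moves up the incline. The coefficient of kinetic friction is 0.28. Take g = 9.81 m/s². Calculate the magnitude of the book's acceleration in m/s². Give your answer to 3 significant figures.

3.01 m/s²

The horizontal push has components F cos 42.27° = 42.2 × 0.7399 = 31.224 N up the incline and F sin 42.27° = 42.2 × 0.6727 = 28.388 N pressing into the surface.
The normal force is therefore N = mg cos 42.27° + F sin 42.27° = 14.517 + 28.388 = 42.905 N, and kinetic friction down the slope is μN = 0.28 × 42.905 = 12.013 N.
Along the incline: F cos 42.27° − mg sin 42.27° − μN = ma, so 31.224 − 13.198 − 12.013 = 2 a, giving a = 3.0065 m/s².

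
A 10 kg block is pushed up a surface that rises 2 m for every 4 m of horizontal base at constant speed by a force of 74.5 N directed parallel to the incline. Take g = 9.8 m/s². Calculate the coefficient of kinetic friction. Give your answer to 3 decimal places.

0.350

At constant speed ΣF = 0 along the incline. The applied 74.5 N acts up the slope; the weight component mg sin 26.57° = 43.827 N and kinetic friction μN both act down the slope.
So 74.5 = 43.827 + μ × 87.654, giving μ = (74.5 − 43.827) / 87.654 = 0.3499.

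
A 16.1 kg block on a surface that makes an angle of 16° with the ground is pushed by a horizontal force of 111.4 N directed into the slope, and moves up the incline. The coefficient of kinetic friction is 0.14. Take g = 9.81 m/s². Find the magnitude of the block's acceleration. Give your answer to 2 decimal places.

The horizontal push has components F cos 16° = 111.4 × 0.9613 = 107.089 N up the incline and F sin 16° = 111.4 × 0.2756 = 30.702 N pressing into the surface.
The normal force is therefore N = mg cos 16° + F sin 16° = 151.829 + 30.702 = 182.531 N, and kinetic friction down the slope is μN = 0.14 × 182.531 = 25.554 N.
Along the incline: F cos 16° − mg sin 16° − μN = ma, so 107.089 − 43.529 − 25.554 = 16.1 a, giving a = 2.3606 m/s².

2.36 m/s²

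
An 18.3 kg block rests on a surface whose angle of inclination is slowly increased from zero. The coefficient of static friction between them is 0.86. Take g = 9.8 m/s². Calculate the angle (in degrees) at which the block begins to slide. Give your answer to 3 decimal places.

40.696°

At the threshold of sliding, static friction is at its maximum μ_s N and exactly balances the weight component along the incline: mg sin θ = μ_s mg cos θ.
Hence tan θ = μ_s = 0.86, so θ = arctan(0.86) = 40.6955°.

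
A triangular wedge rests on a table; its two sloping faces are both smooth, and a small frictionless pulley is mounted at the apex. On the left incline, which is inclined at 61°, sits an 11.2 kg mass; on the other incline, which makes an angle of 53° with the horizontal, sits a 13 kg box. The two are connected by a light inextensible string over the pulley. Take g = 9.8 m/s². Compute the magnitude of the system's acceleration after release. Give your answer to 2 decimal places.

0.24 m/s²

Resolve each weight along its own incline: the 11.2 kg mass has component 11.2 × 9.8 × sin 61° = 95.998 N down its slope, and the 13 kg mass has 13 × 9.8 × sin 53° = 101.746 N down its slope.
The 13 kg side's 101.746 N exceeds the other side's 95.998 N, so that mass slides down and the 11.2 kg mass slides up. Taking that direction as positive, Newton's second law for the whole system gives 101.746 − 95.998 = (11.2 + 13) a, so a = 5.748 / 24.2 = 0.2375 m/s².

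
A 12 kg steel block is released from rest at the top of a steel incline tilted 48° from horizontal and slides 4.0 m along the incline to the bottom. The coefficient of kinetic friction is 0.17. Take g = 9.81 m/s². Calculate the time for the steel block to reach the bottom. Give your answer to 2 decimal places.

The weight component along the incline is mg sin 48° = 87.483 N and the normal force is N = mg cos 48° = 78.770 N.
Friction up the slope is f = μN = 0.17 × 78.770 = 13.391 N, so the net downslope force is 87.483 − 13.391 = 74.092 N and a = 74.092 / 12 = 6.1743 m/s².
Starting from rest, L = ½at², so t = √(2L/a) = √(2 × 4.0 / 6.1743) = 1.1383 s.

1.14 s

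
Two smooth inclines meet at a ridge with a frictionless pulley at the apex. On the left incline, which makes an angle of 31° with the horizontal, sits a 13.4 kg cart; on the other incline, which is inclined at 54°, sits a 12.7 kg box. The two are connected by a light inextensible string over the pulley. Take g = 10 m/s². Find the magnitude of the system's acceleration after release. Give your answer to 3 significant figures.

1.29 m/s²

Resolve each weight along its own incline: the 13.4 kg mass has component 13.4 × 10 × sin 31° = 69.015 N down its slope, and the 12.7 kg mass has 12.7 × 10 × sin 54° = 102.745 N down its slope.
The 12.7 kg side's 102.745 N exceeds the other side's 69.015 N, so that mass slides down and the 13.4 kg mass slides up. Taking that direction as positive, Newton's second law for the whole system gives 102.745 − 69.015 = (13.4 + 12.7) a, so a = 33.730 / 26.1 = 1.2923 m/s².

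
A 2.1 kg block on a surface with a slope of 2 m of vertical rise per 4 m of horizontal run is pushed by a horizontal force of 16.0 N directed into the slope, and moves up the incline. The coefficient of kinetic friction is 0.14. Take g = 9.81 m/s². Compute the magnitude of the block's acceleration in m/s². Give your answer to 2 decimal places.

The horizontal push has components F cos 26.57° = 16.0 × 0.8944 = 14.310 N up the incline and F sin 26.57° = 16.0 × 0.4472 = 7.155 N pressing into the surface.
The normal force is therefore N = mg cos 26.57° + F sin 26.57° = 18.426 + 7.155 = 25.581 N, and kinetic friction down the slope is μN = 0.14 × 25.581 = 3.581 N.
Along the incline: F cos 26.57° − mg sin 26.57° − μN = ma, so 14.310 − 9.213 − 3.581 = 2.1 a, giving a = 0.7219 m/s².

0.72 m/s²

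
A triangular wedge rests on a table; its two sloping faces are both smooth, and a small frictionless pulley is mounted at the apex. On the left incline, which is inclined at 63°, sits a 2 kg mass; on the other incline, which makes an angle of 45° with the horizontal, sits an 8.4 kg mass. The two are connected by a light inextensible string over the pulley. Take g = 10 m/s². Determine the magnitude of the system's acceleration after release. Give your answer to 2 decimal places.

4.00 m/s²

Resolve each weight along its own incline: the 2 kg mass has component 2 × 10 × sin 63° = 17.820 N down its slope, and the 8.4 kg mass has 8.4 × 10 × sin 45° = 59.397 N down its slope.
The 8.4 kg side's 59.397 N exceeds the other side's 17.820 N, so that mass slides down and the 2 kg mass slides up. Taking that direction as positive, Newton's second law for the whole system gives 59.397 − 17.820 = (2 + 8.4) a, so a = 41.577 / 10.4 = 3.9978 m/s².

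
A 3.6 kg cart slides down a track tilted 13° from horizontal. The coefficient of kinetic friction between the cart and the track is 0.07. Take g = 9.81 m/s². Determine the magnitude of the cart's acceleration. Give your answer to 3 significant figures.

1.54 m/s²

Resolving the weight along the incline: the component pulling the cart down the slope is mg sin 13° = 3.6 × 9.81 × 0.2250 = 7.946 N, and the normal force is N = mg cos 13° = 3.6 × 9.81 × 0.9744 = 34.412 N.
Kinetic friction acts up the slope with magnitude f = μN = 0.07 × 34.412 = 2.409 N.
Net force along the incline is 7.946 − 2.409 = 5.537 N, so a = 5.537 / 3.6 = 1.5381 m/s².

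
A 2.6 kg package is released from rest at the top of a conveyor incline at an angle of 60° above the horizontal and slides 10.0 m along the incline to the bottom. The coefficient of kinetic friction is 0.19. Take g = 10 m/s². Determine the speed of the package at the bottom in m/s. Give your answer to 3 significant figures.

The weight component along the incline is mg sin 60° = 22.517 N and the normal force is N = mg cos 60° = 13.000 N.
Friction up the slope is f = μN = 0.19 × 13.000 = 2.470 N, so the net downslope force is 22.517 − 2.470 = 20.047 N and a = 20.047 / 2.6 = 7.7104 m/s².
Starting from rest over a distance of 10.0 m, v² = 2aL = 2 × 7.7104 × 10.0 = 154.2080, so v = 12.4181 m/s.

12.4 m/s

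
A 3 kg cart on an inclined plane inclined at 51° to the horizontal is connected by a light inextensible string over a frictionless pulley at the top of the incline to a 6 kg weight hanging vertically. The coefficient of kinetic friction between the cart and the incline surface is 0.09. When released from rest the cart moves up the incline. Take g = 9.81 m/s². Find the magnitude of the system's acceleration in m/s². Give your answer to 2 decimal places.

3.81 m/s²

For the cart on the incline: the weight component along the slope is m₁g sin 51° = 3 × 9.81 × 0.7771 = 22.870 N and the normal force is N = m₁g cos 51° = 18.521 N.
Kinetic friction opposes the cart's motion up the incline: f = μN = 0.09 × 18.521 = 1.667 N acting down the slope.
Newton's second law for the cart (up-slope positive): T − 22.870 − 1.667 = 3 a. For the hanging weight (downward positive): 6 × 9.81 − T = 6 a.
Adding the two equations eliminates T: 34.323 = 9 a, so a = 3.8137 m/s².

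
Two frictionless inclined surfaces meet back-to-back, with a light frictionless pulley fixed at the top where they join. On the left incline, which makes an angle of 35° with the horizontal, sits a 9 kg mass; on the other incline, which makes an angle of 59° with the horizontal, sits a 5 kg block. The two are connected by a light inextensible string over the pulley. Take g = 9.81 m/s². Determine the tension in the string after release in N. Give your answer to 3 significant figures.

Resolve each weight along its own incline: the 9 kg mass has component 9 × 9.81 × sin 35° = 50.641 N down its slope, and the 5 kg mass has 5 × 9.81 × sin 59° = 42.044 N down its slope.
The 9 kg side's 50.641 N exceeds the other side's 42.044 N, so that mass slides down and the 5 kg mass slides up. Taking that direction as positive, Newton's second law for the whole system gives 50.641 − 42.044 = (9 + 5) a, so a = 8.597 / 14 = 0.6141 m/s².
For the 5 kg mass (up-slope positive): T − 42.044 = 5 × 0.6141, so T = 45.114 N.

45.1 N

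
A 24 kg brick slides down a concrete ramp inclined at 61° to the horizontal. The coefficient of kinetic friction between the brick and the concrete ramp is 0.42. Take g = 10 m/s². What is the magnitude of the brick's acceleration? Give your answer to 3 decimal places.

Resolving the weight along the incline: the component pulling the brick down the slope is mg sin 61° = 24 × 10 × 0.8746 = 209.904 N, and the normal force is N = mg cos 61° = 24 × 10 × 0.4848 = 116.352 N.
Kinetic friction acts up the slope with magnitude f = μN = 0.42 × 116.352 = 48.868 N.
Net force along the incline is 209.904 − 48.868 = 161.036 N, so a = 161.036 / 24 = 6.7098 m/s².

6.710 m/s²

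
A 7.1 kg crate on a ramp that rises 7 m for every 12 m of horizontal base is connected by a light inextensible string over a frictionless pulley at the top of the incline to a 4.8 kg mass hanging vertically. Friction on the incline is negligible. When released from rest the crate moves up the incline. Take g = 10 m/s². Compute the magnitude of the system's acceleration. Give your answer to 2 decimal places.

1.03 m/s²

For the crate on the incline: the weight component along the slope is m₁g sin 30.26° = 7.1 × 10 × 0.5039 = 35.777 N and the normal force is N = m₁g cos 30.26° = 61.328 N.
Newton's second law for the crate (up-slope positive): T − 35.777 = 7.1 a. For the hanging mass (downward positive): 4.8 × 10 − T = 4.8 a.
Adding the two equations eliminates T: 12.223 = 11.9 a, so a = 1.0271 m/s².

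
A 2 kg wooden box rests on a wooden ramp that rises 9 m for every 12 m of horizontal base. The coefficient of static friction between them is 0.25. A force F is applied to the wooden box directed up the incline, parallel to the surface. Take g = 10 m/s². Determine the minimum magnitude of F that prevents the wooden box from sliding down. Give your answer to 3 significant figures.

8.00 N

The normal force is N = mg cos 36.87° = 16.000 N. With F at its minimum the wooden box is on the verge of sliding down, so static friction is at its maximum μ_s N = 0.25 × 16.000 = 4.000 N and acts up the slope.
Equilibrium along the incline: F + μ_s N = mg sin 36.87°, so F = 12.000 − 4.000 = 8.000 N.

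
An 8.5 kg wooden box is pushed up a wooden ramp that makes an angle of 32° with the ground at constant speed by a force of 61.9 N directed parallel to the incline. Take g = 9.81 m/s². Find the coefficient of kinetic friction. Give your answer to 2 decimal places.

0.25

At constant speed ΣF = 0 along the incline. The applied 61.9 N acts up the slope; the weight component mg sin 32° = 44.187 N and kinetic friction μN both act down the slope.
So 61.9 = 44.187 + μ × 70.714, giving μ = (61.9 − 44.187) / 70.714 = 0.2505.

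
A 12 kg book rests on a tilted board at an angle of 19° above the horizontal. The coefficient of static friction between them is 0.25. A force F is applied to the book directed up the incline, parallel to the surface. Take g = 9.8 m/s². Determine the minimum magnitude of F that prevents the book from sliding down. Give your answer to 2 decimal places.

The normal force is N = mg cos 19° = 111.193 N. With F at its minimum the book is on the verge of sliding down, so static friction is at its maximum μ_s N = 0.25 × 111.193 = 27.798 N and acts up the slope.
Equilibrium along the incline: F + μ_s N = mg sin 19°, so F = 38.287 − 27.798 = 10.489 N.

10.49 N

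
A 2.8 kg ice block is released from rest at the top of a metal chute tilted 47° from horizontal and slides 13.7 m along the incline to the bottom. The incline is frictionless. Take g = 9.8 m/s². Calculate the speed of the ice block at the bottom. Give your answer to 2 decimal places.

14.01 m/s

The weight component along the incline is mg sin 47° = 20.068 N and the normal force is N = mg cos 47° = 18.714 N.
With no friction, a = g sin 47° = 7.1673 m/s².
Starting from rest over a distance of 13.7 m, v² = 2aL = 2 × 7.1673 × 13.7 = 196.3840, so v = 14.0137 m/s.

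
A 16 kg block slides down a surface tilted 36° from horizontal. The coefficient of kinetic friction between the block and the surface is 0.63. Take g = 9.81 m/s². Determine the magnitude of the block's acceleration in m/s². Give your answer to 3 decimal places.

Resolving the weight along the incline: the component pulling the block down the slope is mg sin 36° = 16 × 9.81 × 0.5878 = 92.261 N, and the normal force is N = mg cos 36° = 16 × 9.81 × 0.8090 = 126.981 N.
Kinetic friction acts up the slope with magnitude f = μN = 0.63 × 126.981 = 79.998 N.
Net force along the incline is 92.261 − 79.998 = 12.263 N, so a = 12.263 / 16 = 0.7664 m/s².

0.766 m/s²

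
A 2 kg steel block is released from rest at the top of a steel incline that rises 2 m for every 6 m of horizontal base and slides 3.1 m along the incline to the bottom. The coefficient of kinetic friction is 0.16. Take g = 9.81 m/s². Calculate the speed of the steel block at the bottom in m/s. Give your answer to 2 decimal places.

The weight component along the incline is mg sin 18.43° = 6.204 N and the normal force is N = mg cos 18.43° = 18.613 N.
Friction up the slope is f = μN = 0.16 × 18.613 = 2.978 N, so the net downslope force is 6.204 − 2.978 = 3.226 N and a = 3.226 / 2 = 1.6130 m/s².
Starting from rest over a distance of 3.1 m, v² = 2aL = 2 × 1.6130 × 3.1 = 10.0006, so v = 3.1624 m/s.

3.16 m/s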